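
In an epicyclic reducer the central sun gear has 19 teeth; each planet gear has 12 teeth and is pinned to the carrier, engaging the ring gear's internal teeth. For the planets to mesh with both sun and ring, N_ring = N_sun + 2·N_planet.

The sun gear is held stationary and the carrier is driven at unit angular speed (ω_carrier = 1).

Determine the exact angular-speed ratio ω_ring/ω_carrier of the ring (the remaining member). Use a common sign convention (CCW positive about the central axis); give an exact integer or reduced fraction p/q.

62/43

N_ring = 19 + 2·12 = 43
19(ω_s−ω_c) = −43(ω_r−ω_c),  ω_s=0, ω_c=1
ω_r = 1 − (19/43)(0−1) = 62/43
ω_r/ω_c = 62/43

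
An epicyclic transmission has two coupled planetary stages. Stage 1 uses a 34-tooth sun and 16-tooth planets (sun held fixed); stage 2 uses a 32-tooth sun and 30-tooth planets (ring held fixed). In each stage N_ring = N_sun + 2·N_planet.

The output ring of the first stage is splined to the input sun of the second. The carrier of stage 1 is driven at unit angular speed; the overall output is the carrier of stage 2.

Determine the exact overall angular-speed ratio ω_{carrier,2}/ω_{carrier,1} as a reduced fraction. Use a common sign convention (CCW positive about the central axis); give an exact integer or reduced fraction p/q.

400/1023

Stage 1: N_ring = 34 + 2·16 = 66
Stage 1: 34(ω_s−ω_c) = −66(ω_r−ω_c),  ω_s=0, ω_c=1
Stage 1: ω_r = 1 − (34/66)(0−1) = 50/33
  ⇒ ω_r¹/ω_c¹ = 50/33
Stage 2: N_ring = 32 + 2·30 = 92
Stage 2: 32(ω_s−ω_c) = −92(ω_r−ω_c),  ω_r=0, ω_s=1
Stage 2: 32(1−ω_c) = −92(0−ω_c)  ⇒  124ω_c = 32  ⇒  ω_c = 8/31
  ⇒ ω_c²/ω_s² = 8/31
Coupling ω_s² = ω_r¹ ⇒ overall = 50/33 × 8/31 = 400/1023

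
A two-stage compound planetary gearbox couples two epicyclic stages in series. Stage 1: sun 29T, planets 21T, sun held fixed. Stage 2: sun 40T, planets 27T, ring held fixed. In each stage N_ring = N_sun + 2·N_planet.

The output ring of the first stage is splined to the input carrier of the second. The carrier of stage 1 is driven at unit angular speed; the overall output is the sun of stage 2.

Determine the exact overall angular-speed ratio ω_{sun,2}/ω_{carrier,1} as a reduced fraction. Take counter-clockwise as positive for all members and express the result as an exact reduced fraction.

335/71

Stage 1: N_ring = 29 + 2·21 = 71
Stage 1: 29(ω_s−ω_c) = −71(ω_r−ω_c),  ω_s=0, ω_c=1
Stage 1: ω_r = 1 − (29/71)(0−1) = 100/71
  ⇒ ω_r¹/ω_c¹ = 100/71
Stage 2: N_ring = 40 + 2·27 = 94
Stage 2: 40(ω_s−ω_c) = −94(ω_r−ω_c),  ω_r=0, ω_c=1
Stage 2: ω_s = 1 − (94/40)(0−1) = 67/20
  ⇒ ω_s²/ω_c² = 67/20
Coupling ω_c² = ω_r¹ ⇒ overall = 100/71 × 67/20 = 335/71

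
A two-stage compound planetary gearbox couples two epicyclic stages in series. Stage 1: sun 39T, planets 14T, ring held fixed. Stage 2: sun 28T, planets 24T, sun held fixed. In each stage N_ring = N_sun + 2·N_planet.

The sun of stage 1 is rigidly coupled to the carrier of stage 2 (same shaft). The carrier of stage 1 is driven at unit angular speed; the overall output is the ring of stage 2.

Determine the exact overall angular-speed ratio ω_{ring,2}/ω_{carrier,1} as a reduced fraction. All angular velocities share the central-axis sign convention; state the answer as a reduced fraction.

212/57

Stage 1: N_ring = 39 + 2·14 = 67
Stage 1: 39(ω_s−ω_c) = −67(ω_r−ω_c),  ω_r=0, ω_c=1
Stage 1: ω_s = 1 − (67/39)(0−1) = 106/39
  ⇒ ω_s¹/ω_c¹ = 106/39
Stage 2: N_ring = 28 + 2·24 = 76
Stage 2: 28(ω_s−ω_c) = −76(ω_r−ω_c),  ω_s=0, ω_c=1
Stage 2: ω_r = 1 − (28/76)(0−1) = 26/19
  ⇒ ω_r²/ω_c² = 26/19
Coupling ω_c² = ω_s¹ ⇒ overall = 106/39 × 26/19 = 212/57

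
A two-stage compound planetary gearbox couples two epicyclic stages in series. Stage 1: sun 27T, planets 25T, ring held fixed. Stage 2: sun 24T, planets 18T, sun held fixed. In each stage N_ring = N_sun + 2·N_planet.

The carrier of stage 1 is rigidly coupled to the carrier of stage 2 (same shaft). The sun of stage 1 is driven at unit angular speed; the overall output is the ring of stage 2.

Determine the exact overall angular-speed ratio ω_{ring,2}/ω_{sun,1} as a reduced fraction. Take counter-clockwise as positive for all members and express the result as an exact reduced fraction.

189/520

Stage 1: N_ring = 27 + 2·25 = 77
Stage 1: 27(ω_s−ω_c) = −77(ω_r−ω_c),  ω_r=0, ω_s=1
Stage 1: 27(1−ω_c) = −77(0−ω_c)  ⇒  104ω_c = 27  ⇒  ω_c = 27/104
  ⇒ ω_c¹/ω_s¹ = 27/104
Stage 2: N_ring = 24 + 2·18 = 60
Stage 2: 24(ω_s−ω_c) = −60(ω_r−ω_c),  ω_s=0, ω_c=1
Stage 2: ω_r = 1 − (24/60)(0−1) = 7/5
  ⇒ ω_r²/ω_c² = 7/5
Coupling ω_c² = ω_c¹ ⇒ overall = 27/104 × 7/5 = 189/520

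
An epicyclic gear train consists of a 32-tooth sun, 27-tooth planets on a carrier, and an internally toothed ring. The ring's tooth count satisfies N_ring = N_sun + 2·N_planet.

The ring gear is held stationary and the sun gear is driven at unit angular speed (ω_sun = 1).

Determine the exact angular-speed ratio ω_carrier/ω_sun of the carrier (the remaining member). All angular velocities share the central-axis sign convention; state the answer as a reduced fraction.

N_ring = 32 + 2·27 = 86
32(ω_s−ω_c) = −86(ω_r−ω_c),  ω_r=0, ω_s=1
32(1−ω_c) = −86(0−ω_c)  ⇒  118ω_c = 32  ⇒  ω_c = 16/59
ω_c/ω_s = 16/59

16/59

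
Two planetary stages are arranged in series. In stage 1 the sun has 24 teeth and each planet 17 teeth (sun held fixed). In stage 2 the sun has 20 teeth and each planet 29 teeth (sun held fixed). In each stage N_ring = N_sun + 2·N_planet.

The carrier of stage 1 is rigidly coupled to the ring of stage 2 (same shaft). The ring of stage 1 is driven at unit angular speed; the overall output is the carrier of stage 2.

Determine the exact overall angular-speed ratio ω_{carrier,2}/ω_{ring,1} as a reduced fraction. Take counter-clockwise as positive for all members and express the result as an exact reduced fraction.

1131/2009

Stage 1: N_ring = 24 + 2·17 = 58
Stage 1: 24(ω_s−ω_c) = −58(ω_r−ω_c),  ω_s=0, ω_r=1
Stage 1: 24(0−ω_c) = −58(1−ω_c)  ⇒  82ω_c = 58  ⇒  ω_c = 29/41
  ⇒ ω_c¹/ω_r¹ = 29/41
Stage 2: N_ring = 20 + 2·29 = 78
Stage 2: 20(ω_s−ω_c) = −78(ω_r−ω_c),  ω_s=0, ω_r=1
Stage 2: 20(0−ω_c) = −78(1−ω_c)  ⇒  98ω_c = 78  ⇒  ω_c = 39/49
  ⇒ ω_c²/ω_r² = 39/49
Coupling ω_r² = ω_c¹ ⇒ overall = 29/41 × 39/49 = 1131/2009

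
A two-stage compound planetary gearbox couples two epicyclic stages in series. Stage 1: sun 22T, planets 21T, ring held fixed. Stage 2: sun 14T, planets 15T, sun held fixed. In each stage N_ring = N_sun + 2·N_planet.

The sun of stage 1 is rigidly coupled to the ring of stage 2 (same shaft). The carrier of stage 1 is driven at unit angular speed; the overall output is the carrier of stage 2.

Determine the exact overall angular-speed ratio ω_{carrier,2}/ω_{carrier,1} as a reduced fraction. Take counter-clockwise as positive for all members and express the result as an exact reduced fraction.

Stage 1: N_ring = 22 + 2·21 = 64
Stage 1: 22(ω_s−ω_c) = −64(ω_r−ω_c),  ω_r=0, ω_c=1
Stage 1: ω_s = 1 − (64/22)(0−1) = 43/11
  ⇒ ω_s¹/ω_c¹ = 43/11
Stage 2: N_ring = 14 + 2·15 = 44
Stage 2: 14(ω_s−ω_c) = −44(ω_r−ω_c),  ω_s=0, ω_r=1
Stage 2: 14(0−ω_c) = −44(1−ω_c)  ⇒  58ω_c = 44  ⇒  ω_c = 22/29
  ⇒ ω_c²/ω_r² = 22/29
Coupling ω_r² = ω_s¹ ⇒ overall = 43/11 × 22/29 = 86/29

86/29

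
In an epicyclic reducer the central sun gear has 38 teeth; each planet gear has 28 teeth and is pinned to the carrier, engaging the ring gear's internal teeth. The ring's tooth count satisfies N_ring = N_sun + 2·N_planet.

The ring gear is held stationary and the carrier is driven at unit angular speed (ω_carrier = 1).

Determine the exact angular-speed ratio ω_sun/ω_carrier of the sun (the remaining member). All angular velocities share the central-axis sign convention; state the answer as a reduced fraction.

N_ring = 38 + 2·28 = 94
38(ω_s−ω_c) = −94(ω_r−ω_c),  ω_r=0, ω_c=1
ω_s = 1 − (94/38)(0−1) = 66/19
ω_s/ω_c = 66/19

66/19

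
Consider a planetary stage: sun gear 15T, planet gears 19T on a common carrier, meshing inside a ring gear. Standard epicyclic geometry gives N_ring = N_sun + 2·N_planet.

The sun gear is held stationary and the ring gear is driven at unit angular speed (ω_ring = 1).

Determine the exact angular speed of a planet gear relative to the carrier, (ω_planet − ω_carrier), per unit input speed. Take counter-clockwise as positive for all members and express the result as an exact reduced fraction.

N_ring = 15 + 2·19 = 53
15(ω_s−ω_c) = −53(ω_r−ω_c),  ω_s=0, ω_r=1
15(0−ω_c) = −53(1−ω_c)  ⇒  68ω_c = 53  ⇒  ω_c = 53/68
sun–planet: 15·(0−53/68) = −19·(ω_p−ω_c)  ⇒  ω_p−ω_c = −(15/19)·(-53/68) = 795/1292

795/1292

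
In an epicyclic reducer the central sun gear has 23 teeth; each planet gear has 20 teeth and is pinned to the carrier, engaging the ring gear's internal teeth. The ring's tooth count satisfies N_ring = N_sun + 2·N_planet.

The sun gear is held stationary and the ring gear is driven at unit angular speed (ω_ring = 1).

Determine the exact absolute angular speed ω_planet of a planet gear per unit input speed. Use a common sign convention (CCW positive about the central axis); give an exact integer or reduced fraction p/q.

63/40

N_ring = 23 + 2·20 = 63
23(ω_s−ω_c) = −63(ω_r−ω_c),  ω_s=0, ω_r=1
23(0−ω_c) = −63(1−ω_c)  ⇒  86ω_c = 63  ⇒  ω_c = 63/86
sun–planet: 23·(0−63/86) = −20·(ω_p−ω_c)  ⇒  ω_p−ω_c = −(23/20)·(-63/86) = 1449/1720
ω_p = 63/86 + 1449/1720 = 63/40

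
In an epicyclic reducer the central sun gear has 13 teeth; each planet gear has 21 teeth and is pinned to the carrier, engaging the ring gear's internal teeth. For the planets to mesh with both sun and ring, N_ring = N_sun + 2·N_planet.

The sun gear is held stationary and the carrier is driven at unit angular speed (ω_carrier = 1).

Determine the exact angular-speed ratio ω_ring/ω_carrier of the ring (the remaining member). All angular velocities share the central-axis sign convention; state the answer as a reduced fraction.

68/55

N_ring = 13 + 2·21 = 55
13(ω_s−ω_c) = −55(ω_r−ω_c),  ω_s=0, ω_c=1
ω_r = 1 − (13/55)(0−1) = 68/55
ω_r/ω_c = 68/55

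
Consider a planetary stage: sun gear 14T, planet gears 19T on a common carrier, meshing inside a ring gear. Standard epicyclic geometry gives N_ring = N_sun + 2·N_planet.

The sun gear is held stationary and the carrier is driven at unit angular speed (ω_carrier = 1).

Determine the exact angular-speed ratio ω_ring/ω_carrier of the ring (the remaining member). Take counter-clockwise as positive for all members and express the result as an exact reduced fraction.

33/26

N_ring = 14 + 2·19 = 52
14(ω_s−ω_c) = −52(ω_r−ω_c),  ω_s=0, ω_c=1
ω_r = 1 − (14/52)(0−1) = 33/26
ω_r/ω_c = 33/26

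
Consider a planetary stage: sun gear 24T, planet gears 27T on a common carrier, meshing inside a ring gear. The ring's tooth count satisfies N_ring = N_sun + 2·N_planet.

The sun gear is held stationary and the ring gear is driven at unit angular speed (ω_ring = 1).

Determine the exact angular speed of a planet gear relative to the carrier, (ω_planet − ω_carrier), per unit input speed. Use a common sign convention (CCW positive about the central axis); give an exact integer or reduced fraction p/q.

N_ring = 24 + 2·27 = 78
24(ω_s−ω_c) = −78(ω_r−ω_c),  ω_s=0, ω_r=1
24(0−ω_c) = −78(1−ω_c)  ⇒  102ω_c = 78  ⇒  ω_c = 13/17
sun–planet: 24·(0−13/17) = −27·(ω_p−ω_c)  ⇒  ω_p−ω_c = −(24/27)·(-13/17) = 104/153

104/153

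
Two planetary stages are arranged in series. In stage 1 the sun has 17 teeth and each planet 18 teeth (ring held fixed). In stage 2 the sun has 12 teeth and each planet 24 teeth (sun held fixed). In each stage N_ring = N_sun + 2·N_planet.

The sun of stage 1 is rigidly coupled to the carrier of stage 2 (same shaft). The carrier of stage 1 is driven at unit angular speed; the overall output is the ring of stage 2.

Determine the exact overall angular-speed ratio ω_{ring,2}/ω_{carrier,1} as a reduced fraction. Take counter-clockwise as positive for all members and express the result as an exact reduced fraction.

Stage 1: N_ring = 17 + 2·18 = 53
Stage 1: 17(ω_s−ω_c) = −53(ω_r−ω_c),  ω_r=0, ω_c=1
Stage 1: ω_s = 1 − (53/17)(0−1) = 70/17
  ⇒ ω_s¹/ω_c¹ = 70/17
Stage 2: N_ring = 12 + 2·24 = 60
Stage 2: 12(ω_s−ω_c) = −60(ω_r−ω_c),  ω_s=0, ω_c=1
Stage 2: ω_r = 1 − (12/60)(0−1) = 6/5
  ⇒ ω_r²/ω_c² = 6/5
Coupling ω_c² = ω_s¹ ⇒ overall = 70/17 × 6/5 = 84/17

84/17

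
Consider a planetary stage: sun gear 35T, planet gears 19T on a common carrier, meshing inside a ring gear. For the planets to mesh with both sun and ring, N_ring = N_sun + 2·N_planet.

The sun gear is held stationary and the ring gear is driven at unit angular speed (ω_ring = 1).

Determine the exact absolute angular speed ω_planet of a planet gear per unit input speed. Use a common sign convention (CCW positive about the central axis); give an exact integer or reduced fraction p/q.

73/38

N_ring = 35 + 2·19 = 73
35(ω_s−ω_c) = −73(ω_r−ω_c),  ω_s=0, ω_r=1
35(0−ω_c) = −73(1−ω_c)  ⇒  108ω_c = 73  ⇒  ω_c = 73/108
sun–planet: 35·(0−73/108) = −19·(ω_p−ω_c)  ⇒  ω_p−ω_c = −(35/19)·(-73/108) = 2555/2052
ω_p = 73/108 + 2555/2052 = 73/38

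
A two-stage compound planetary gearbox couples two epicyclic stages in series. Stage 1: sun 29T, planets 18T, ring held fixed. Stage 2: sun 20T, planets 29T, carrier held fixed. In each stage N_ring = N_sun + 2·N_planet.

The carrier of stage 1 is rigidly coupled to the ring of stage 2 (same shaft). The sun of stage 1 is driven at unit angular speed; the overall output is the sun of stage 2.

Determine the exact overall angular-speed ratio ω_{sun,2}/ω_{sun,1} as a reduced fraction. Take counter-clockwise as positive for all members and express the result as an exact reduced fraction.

-1131/940

Stage 1: N_ring = 29 + 2·18 = 65
Stage 1: 29(ω_s−ω_c) = −65(ω_r−ω_c),  ω_r=0, ω_s=1
Stage 1: 29(1−ω_c) = −65(0−ω_c)  ⇒  94ω_c = 29  ⇒  ω_c = 29/94
  ⇒ ω_c¹/ω_s¹ = 29/94
Stage 2: N_ring = 20 + 2·29 = 78
Stage 2: 20(ω_s−ω_c) = −78(ω_r−ω_c),  ω_c=0, ω_r=1
Stage 2: ω_s = 0 − (78/20)(1−0) = -39/10
  ⇒ ω_s²/ω_r² = -39/10
Coupling ω_r² = ω_c¹ ⇒ overall = 29/94 × -39/10 = -1131/940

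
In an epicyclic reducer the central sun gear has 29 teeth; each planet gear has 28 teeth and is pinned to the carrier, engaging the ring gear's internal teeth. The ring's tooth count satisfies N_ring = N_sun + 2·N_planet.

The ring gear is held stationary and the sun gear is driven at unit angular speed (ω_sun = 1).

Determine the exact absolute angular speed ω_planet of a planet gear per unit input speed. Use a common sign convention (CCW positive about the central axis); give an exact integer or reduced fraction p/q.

N_ring = 29 + 2·28 = 85
29(ω_s−ω_c) = −85(ω_r−ω_c),  ω_r=0, ω_s=1
29(1−ω_c) = −85(0−ω_c)  ⇒  114ω_c = 29  ⇒  ω_c = 29/114
sun–planet: 29·(1−29/114) = −28·(ω_p−ω_c)  ⇒  ω_p−ω_c = −(29/28)·(85/114) = -2465/3192
ω_p = 29/114 − 2465/3192 = -29/56

-29/56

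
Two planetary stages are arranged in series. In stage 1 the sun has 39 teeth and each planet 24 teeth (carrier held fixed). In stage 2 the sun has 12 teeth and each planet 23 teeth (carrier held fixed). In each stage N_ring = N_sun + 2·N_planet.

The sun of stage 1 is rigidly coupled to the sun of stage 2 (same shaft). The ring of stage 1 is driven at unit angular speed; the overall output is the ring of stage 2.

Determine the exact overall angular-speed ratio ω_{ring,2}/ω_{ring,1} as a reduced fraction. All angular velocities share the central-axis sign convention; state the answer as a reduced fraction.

Stage 1: N_ring = 39 + 2·24 = 87
Stage 1: 39(ω_s−ω_c) = −87(ω_r−ω_c),  ω_c=0, ω_r=1
Stage 1: ω_s = 0 − (87/39)(1−0) = -29/13
  ⇒ ω_s¹/ω_r¹ = -29/13
Stage 2: N_ring = 12 + 2·23 = 58
Stage 2: 12(ω_s−ω_c) = −58(ω_r−ω_c),  ω_c=0, ω_s=1
Stage 2: ω_r = 0 − (12/58)(1−0) = -6/29
  ⇒ ω_r²/ω_s² = -6/29
Coupling ω_s² = ω_s¹ ⇒ overall = -29/13 × -6/29 = 6/13

6/13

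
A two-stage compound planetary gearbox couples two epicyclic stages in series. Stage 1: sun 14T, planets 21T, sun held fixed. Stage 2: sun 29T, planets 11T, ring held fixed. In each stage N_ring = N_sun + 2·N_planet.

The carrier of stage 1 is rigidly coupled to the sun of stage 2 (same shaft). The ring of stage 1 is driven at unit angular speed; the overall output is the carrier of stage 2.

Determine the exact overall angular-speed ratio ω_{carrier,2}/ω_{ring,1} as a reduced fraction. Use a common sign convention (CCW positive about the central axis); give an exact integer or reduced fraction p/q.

Stage 1: N_ring = 14 + 2·21 = 56
Stage 1: 14(ω_s−ω_c) = −56(ω_r−ω_c),  ω_s=0, ω_r=1
Stage 1: 14(0−ω_c) = −56(1−ω_c)  ⇒  70ω_c = 56  ⇒  ω_c = 4/5
  ⇒ ω_c¹/ω_r¹ = 4/5
Stage 2: N_ring = 29 + 2·11 = 51
Stage 2: 29(ω_s−ω_c) = −51(ω_r−ω_c),  ω_r=0, ω_s=1
Stage 2: 29(1−ω_c) = −51(0−ω_c)  ⇒  80ω_c = 29  ⇒  ω_c = 29/80
  ⇒ ω_c²/ω_s² = 29/80
Coupling ω_s² = ω_c¹ ⇒ overall = 4/5 × 29/80 = 29/100

29/100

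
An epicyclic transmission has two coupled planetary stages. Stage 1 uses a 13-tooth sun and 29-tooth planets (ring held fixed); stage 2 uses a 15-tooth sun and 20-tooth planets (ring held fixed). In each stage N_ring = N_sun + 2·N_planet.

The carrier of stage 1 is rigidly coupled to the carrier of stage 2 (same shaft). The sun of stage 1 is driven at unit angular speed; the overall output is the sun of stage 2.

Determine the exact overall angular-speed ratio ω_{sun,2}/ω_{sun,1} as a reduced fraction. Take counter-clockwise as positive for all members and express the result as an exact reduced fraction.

13/18

Stage 1: N_ring = 13 + 2·29 = 71
Stage 1: 13(ω_s−ω_c) = −71(ω_r−ω_c),  ω_r=0, ω_s=1
Stage 1: 13(1−ω_c) = −71(0−ω_c)  ⇒  84ω_c = 13  ⇒  ω_c = 13/84
  ⇒ ω_c¹/ω_s¹ = 13/84
Stage 2: N_ring = 15 + 2·20 = 55
Stage 2: 15(ω_s−ω_c) = −55(ω_r−ω_c),  ω_r=0, ω_c=1
Stage 2: ω_s = 1 − (55/15)(0−1) = 14/3
  ⇒ ω_s²/ω_c² = 14/3
Coupling ω_c² = ω_c¹ ⇒ overall = 13/84 × 14/3 = 13/18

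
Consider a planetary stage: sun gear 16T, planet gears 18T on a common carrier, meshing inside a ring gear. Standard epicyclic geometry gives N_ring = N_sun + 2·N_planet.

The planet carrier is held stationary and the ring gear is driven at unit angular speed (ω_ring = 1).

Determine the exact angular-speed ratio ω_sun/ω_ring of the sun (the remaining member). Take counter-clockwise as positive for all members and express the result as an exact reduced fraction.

N_ring = 16 + 2·18 = 52
16(ω_s−ω_c) = −52(ω_r−ω_c),  ω_c=0, ω_r=1
ω_s = 0 − (52/16)(1−0) = -13/4
ω_s/ω_r = -13/4

-13/4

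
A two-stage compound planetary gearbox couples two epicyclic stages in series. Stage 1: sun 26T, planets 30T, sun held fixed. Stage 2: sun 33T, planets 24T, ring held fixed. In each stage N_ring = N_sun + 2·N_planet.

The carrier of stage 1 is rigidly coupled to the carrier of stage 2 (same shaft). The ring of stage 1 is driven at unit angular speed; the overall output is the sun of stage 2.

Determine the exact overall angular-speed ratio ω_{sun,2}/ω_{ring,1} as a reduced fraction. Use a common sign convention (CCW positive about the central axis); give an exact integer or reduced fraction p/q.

Stage 1: N_ring = 26 + 2·30 = 86
Stage 1: 26(ω_s−ω_c) = −86(ω_r−ω_c),  ω_s=0, ω_r=1
Stage 1: 26(0−ω_c) = −86(1−ω_c)  ⇒  112ω_c = 86  ⇒  ω_c = 43/56
  ⇒ ω_c¹/ω_r¹ = 43/56
Stage 2: N_ring = 33 + 2·24 = 81
Stage 2: 33(ω_s−ω_c) = −81(ω_r−ω_c),  ω_r=0, ω_c=1
Stage 2: ω_s = 1 − (81/33)(0−1) = 38/11
  ⇒ ω_s²/ω_c² = 38/11
Coupling ω_c² = ω_c¹ ⇒ overall = 43/56 × 38/11 = 817/308

817/308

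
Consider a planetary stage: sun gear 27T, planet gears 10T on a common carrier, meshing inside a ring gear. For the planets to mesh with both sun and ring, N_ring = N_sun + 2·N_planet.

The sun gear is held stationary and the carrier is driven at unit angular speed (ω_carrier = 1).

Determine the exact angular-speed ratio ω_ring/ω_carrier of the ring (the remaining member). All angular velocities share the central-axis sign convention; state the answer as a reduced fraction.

74/47

N_ring = 27 + 2·10 = 47
27(ω_s−ω_c) = −47(ω_r−ω_c),  ω_s=0, ω_c=1
ω_r = 1 − (27/47)(0−1) = 74/47
ω_r/ω_c = 74/47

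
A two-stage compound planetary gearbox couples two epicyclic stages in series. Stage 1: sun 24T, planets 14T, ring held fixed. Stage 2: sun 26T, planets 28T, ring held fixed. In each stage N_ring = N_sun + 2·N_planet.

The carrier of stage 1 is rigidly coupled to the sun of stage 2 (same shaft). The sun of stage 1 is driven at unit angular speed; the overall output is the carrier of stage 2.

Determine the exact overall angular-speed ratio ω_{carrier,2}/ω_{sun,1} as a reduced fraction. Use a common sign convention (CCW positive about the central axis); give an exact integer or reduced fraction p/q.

13/171

Stage 1: N_ring = 24 + 2·14 = 52
Stage 1: 24(ω_s−ω_c) = −52(ω_r−ω_c),  ω_r=0, ω_s=1
Stage 1: 24(1−ω_c) = −52(0−ω_c)  ⇒  76ω_c = 24  ⇒  ω_c = 6/19
  ⇒ ω_c¹/ω_s¹ = 6/19
Stage 2: N_ring = 26 + 2·28 = 82
Stage 2: 26(ω_s−ω_c) = −82(ω_r−ω_c),  ω_r=0, ω_s=1
Stage 2: 26(1−ω_c) = −82(0−ω_c)  ⇒  108ω_c = 26  ⇒  ω_c = 13/54
  ⇒ ω_c²/ω_s² = 13/54
Coupling ω_s² = ω_c¹ ⇒ overall = 6/19 × 13/54 = 13/171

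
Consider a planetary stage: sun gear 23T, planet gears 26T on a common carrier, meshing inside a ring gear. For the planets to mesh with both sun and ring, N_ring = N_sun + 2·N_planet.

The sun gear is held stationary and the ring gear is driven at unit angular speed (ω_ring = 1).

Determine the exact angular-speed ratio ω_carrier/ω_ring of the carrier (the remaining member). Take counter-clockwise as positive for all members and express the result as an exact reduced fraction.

75/98

N_ring = 23 + 2·26 = 75
23(ω_s−ω_c) = −75(ω_r−ω_c),  ω_s=0, ω_r=1
23(0−ω_c) = −75(1−ω_c)  ⇒  98ω_c = 75  ⇒  ω_c = 75/98
ω_c/ω_r = 75/98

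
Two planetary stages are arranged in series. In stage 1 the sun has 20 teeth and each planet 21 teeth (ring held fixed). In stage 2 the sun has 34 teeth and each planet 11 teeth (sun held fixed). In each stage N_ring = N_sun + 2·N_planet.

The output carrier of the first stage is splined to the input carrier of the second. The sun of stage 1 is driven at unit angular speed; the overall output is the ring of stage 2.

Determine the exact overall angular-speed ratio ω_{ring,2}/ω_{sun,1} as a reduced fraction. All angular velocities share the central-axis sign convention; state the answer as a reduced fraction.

225/574

Stage 1: N_ring = 20 + 2·21 = 62
Stage 1: 20(ω_s−ω_c) = −62(ω_r−ω_c),  ω_r=0, ω_s=1
Stage 1: 20(1−ω_c) = −62(0−ω_c)  ⇒  82ω_c = 20  ⇒  ω_c = 10/41
  ⇒ ω_c¹/ω_s¹ = 10/41
Stage 2: N_ring = 34 + 2·11 = 56
Stage 2: 34(ω_s−ω_c) = −56(ω_r−ω_c),  ω_s=0, ω_c=1
Stage 2: ω_r = 1 − (34/56)(0−1) = 45/28
  ⇒ ω_r²/ω_c² = 45/28
Coupling ω_c² = ω_c¹ ⇒ overall = 10/41 × 45/28 = 225/574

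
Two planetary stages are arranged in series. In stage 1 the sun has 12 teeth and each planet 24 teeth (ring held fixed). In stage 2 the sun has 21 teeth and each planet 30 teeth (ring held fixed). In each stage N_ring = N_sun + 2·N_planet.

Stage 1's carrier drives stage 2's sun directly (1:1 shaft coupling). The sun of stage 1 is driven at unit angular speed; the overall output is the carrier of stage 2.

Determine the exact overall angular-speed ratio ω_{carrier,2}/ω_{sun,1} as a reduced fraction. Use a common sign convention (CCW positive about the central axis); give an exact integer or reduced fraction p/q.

Stage 1: N_ring = 12 + 2·24 = 60
Stage 1: 12(ω_s−ω_c) = −60(ω_r−ω_c),  ω_r=0, ω_s=1
Stage 1: 12(1−ω_c) = −60(0−ω_c)  ⇒  72ω_c = 12  ⇒  ω_c = 1/6
  ⇒ ω_c¹/ω_s¹ = 1/6
Stage 2: N_ring = 21 + 2·30 = 81
Stage 2: 21(ω_s−ω_c) = −81(ω_r−ω_c),  ω_r=0, ω_s=1
Stage 2: 21(1−ω_c) = −81(0−ω_c)  ⇒  102ω_c = 21  ⇒  ω_c = 7/34
  ⇒ ω_c²/ω_s² = 7/34
Coupling ω_s² = ω_c¹ ⇒ overall = 1/6 × 7/34 = 7/204

7/204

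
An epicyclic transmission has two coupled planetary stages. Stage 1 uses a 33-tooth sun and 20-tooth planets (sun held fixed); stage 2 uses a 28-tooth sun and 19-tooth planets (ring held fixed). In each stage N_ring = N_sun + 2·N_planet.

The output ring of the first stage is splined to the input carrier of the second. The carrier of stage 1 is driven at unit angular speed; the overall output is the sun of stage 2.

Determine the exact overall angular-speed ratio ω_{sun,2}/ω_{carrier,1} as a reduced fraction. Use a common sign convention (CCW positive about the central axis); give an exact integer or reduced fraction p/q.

2491/511

Stage 1: N_ring = 33 + 2·20 = 73
Stage 1: 33(ω_s−ω_c) = −73(ω_r−ω_c),  ω_s=0, ω_c=1
Stage 1: ω_r = 1 − (33/73)(0−1) = 106/73
  ⇒ ω_r¹/ω_c¹ = 106/73
Stage 2: N_ring = 28 + 2·19 = 66
Stage 2: 28(ω_s−ω_c) = −66(ω_r−ω_c),  ω_r=0, ω_c=1
Stage 2: ω_s = 1 − (66/28)(0−1) = 47/14
  ⇒ ω_s²/ω_c² = 47/14
Coupling ω_c² = ω_r¹ ⇒ overall = 106/73 × 47/14 = 2491/511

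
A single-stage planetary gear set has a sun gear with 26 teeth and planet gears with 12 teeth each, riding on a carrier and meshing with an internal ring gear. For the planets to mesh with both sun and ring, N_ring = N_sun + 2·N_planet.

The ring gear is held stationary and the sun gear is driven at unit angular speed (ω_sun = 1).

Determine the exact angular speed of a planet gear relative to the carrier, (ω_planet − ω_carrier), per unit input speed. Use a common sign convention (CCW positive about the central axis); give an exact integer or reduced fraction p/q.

N_ring = 26 + 2·12 = 50
26(ω_s−ω_c) = −50(ω_r−ω_c),  ω_r=0, ω_s=1
26(1−ω_c) = −50(0−ω_c)  ⇒  76ω_c = 26  ⇒  ω_c = 13/38
sun–planet: 26·(1−13/38) = −12·(ω_p−ω_c)  ⇒  ω_p−ω_c = −(26/12)·(25/38) = -325/228

-325/228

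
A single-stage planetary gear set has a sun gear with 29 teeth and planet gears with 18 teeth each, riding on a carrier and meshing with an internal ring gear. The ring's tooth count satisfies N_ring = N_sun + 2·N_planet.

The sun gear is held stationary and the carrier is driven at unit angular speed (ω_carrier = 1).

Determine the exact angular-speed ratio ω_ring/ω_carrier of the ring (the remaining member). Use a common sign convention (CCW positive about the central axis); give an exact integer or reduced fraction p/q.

94/65

N_ring = 29 + 2·18 = 65
29(ω_s−ω_c) = −65(ω_r−ω_c),  ω_s=0, ω_c=1
ω_r = 1 − (29/65)(0−1) = 94/65
ω_r/ω_c = 94/65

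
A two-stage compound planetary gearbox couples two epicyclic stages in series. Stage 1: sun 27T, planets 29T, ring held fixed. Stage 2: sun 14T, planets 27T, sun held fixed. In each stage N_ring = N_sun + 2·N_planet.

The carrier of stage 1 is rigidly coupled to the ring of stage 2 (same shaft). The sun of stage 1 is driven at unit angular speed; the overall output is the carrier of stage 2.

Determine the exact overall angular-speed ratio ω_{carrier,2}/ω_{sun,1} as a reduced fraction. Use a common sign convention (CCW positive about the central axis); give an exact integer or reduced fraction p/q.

Stage 1: N_ring = 27 + 2·29 = 85
Stage 1: 27(ω_s−ω_c) = −85(ω_r−ω_c),  ω_r=0, ω_s=1
Stage 1: 27(1−ω_c) = −85(0−ω_c)  ⇒  112ω_c = 27  ⇒  ω_c = 27/112
  ⇒ ω_c¹/ω_s¹ = 27/112
Stage 2: N_ring = 14 + 2·27 = 68
Stage 2: 14(ω_s−ω_c) = −68(ω_r−ω_c),  ω_s=0, ω_r=1
Stage 2: 14(0−ω_c) = −68(1−ω_c)  ⇒  82ω_c = 68  ⇒  ω_c = 34/41
  ⇒ ω_c²/ω_r² = 34/41
Coupling ω_r² = ω_c¹ ⇒ overall = 27/112 × 34/41 = 459/2296

459/2296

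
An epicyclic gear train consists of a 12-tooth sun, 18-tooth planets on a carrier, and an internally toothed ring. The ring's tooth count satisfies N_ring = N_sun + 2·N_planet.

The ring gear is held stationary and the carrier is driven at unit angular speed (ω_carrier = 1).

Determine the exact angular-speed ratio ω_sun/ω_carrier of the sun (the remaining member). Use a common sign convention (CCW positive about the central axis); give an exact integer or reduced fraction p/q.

N_ring = 12 + 2·18 = 48
12(ω_s−ω_c) = −48(ω_r−ω_c),  ω_r=0, ω_c=1
ω_s = 1 − (48/12)(0−1) = 5
ω_s/ω_c = 5

5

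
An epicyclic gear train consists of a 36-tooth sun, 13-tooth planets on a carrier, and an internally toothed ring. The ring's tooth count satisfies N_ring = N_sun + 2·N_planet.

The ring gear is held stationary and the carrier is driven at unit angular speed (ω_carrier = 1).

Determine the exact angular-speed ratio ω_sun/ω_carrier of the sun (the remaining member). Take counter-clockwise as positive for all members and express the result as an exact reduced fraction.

49/18

N_ring = 36 + 2·13 = 62
36(ω_s−ω_c) = −62(ω_r−ω_c),  ω_r=0, ω_c=1
ω_s = 1 − (62/36)(0−1) = 49/18
ω_s/ω_c = 49/18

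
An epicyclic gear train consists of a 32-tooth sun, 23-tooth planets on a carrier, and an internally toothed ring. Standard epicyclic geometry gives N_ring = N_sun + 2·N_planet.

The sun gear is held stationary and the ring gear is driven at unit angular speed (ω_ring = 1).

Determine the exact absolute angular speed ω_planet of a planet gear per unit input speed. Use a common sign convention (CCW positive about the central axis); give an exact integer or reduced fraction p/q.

N_ring = 32 + 2·23 = 78
32(ω_s−ω_c) = −78(ω_r−ω_c),  ω_s=0, ω_r=1
32(0−ω_c) = −78(1−ω_c)  ⇒  110ω_c = 78  ⇒  ω_c = 39/55
sun–planet: 32·(0−39/55) = −23·(ω_p−ω_c)  ⇒  ω_p−ω_c = −(32/23)·(-39/55) = 1248/1265
ω_p = 39/55 + 1248/1265 = 39/23

39/23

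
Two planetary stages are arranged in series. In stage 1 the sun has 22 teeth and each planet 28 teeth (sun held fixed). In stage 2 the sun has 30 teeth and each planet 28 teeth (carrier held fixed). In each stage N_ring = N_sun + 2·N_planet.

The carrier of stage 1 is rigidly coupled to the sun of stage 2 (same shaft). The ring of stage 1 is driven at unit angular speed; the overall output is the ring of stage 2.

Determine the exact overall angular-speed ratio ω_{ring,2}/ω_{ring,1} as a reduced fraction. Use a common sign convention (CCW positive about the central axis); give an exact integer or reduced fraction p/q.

Stage 1: N_ring = 22 + 2·28 = 78
Stage 1: 22(ω_s−ω_c) = −78(ω_r−ω_c),  ω_s=0, ω_r=1
Stage 1: 22(0−ω_c) = −78(1−ω_c)  ⇒  100ω_c = 78  ⇒  ω_c = 39/50
  ⇒ ω_c¹/ω_r¹ = 39/50
Stage 2: N_ring = 30 + 2·28 = 86
Stage 2: 30(ω_s−ω_c) = −86(ω_r−ω_c),  ω_c=0, ω_s=1
Stage 2: ω_r = 0 − (30/86)(1−0) = -15/43
  ⇒ ω_r²/ω_s² = -15/43
Coupling ω_s² = ω_c¹ ⇒ overall = 39/50 × -15/43 = -117/430

-117/430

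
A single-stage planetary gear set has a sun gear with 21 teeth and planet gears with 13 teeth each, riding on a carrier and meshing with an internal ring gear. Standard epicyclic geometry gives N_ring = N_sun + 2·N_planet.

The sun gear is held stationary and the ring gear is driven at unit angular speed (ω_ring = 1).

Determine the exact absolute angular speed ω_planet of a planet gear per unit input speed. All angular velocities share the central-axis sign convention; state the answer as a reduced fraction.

47/26

N_ring = 21 + 2·13 = 47
21(ω_s−ω_c) = −47(ω_r−ω_c),  ω_s=0, ω_r=1
21(0−ω_c) = −47(1−ω_c)  ⇒  68ω_c = 47  ⇒  ω_c = 47/68
sun–planet: 21·(0−47/68) = −13·(ω_p−ω_c)  ⇒  ω_p−ω_c = −(21/13)·(-47/68) = 987/884
ω_p = 47/68 + 987/884 = 47/26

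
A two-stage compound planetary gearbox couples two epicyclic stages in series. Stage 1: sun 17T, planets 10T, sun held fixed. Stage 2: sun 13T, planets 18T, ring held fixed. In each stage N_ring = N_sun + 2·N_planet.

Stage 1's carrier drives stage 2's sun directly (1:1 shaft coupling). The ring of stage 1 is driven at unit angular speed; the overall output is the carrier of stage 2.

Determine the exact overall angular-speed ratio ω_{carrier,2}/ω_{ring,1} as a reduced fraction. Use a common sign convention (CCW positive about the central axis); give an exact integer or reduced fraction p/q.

Stage 1: N_ring = 17 + 2·10 = 37
Stage 1: 17(ω_s−ω_c) = −37(ω_r−ω_c),  ω_s=0, ω_r=1
Stage 1: 17(0−ω_c) = −37(1−ω_c)  ⇒  54ω_c = 37  ⇒  ω_c = 37/54
  ⇒ ω_c¹/ω_r¹ = 37/54
Stage 2: N_ring = 13 + 2·18 = 49
Stage 2: 13(ω_s−ω_c) = −49(ω_r−ω_c),  ω_r=0, ω_s=1
Stage 2: 13(1−ω_c) = −49(0−ω_c)  ⇒  62ω_c = 13  ⇒  ω_c = 13/62
  ⇒ ω_c²/ω_s² = 13/62
Coupling ω_s² = ω_c¹ ⇒ overall = 37/54 × 13/62 = 481/3348

481/3348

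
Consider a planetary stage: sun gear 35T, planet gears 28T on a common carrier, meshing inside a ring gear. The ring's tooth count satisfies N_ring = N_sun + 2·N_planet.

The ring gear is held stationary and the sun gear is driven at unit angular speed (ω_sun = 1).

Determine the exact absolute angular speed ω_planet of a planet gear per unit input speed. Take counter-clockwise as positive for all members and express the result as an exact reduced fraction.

-5/8

N_ring = 35 + 2·28 = 91
35(ω_s−ω_c) = −91(ω_r−ω_c),  ω_r=0, ω_s=1
35(1−ω_c) = −91(0−ω_c)  ⇒  126ω_c = 35  ⇒  ω_c = 5/18
sun–planet: 35·(1−5/18) = −28·(ω_p−ω_c)  ⇒  ω_p−ω_c = −(35/28)·(13/18) = -65/72
ω_p = 5/18 − 65/72 = -5/8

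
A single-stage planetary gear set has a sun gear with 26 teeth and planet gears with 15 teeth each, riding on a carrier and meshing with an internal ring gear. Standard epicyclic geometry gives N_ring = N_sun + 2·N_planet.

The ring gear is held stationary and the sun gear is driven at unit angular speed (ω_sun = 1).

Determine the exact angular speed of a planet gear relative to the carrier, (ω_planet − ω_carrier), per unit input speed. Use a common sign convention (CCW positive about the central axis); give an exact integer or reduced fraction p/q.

-728/615

N_ring = 26 + 2·15 = 56
26(ω_s−ω_c) = −56(ω_r−ω_c),  ω_r=0, ω_s=1
26(1−ω_c) = −56(0−ω_c)  ⇒  82ω_c = 26  ⇒  ω_c = 13/41
sun–planet: 26·(1−13/41) = −15·(ω_p−ω_c)  ⇒  ω_p−ω_c = −(26/15)·(28/41) = -728/615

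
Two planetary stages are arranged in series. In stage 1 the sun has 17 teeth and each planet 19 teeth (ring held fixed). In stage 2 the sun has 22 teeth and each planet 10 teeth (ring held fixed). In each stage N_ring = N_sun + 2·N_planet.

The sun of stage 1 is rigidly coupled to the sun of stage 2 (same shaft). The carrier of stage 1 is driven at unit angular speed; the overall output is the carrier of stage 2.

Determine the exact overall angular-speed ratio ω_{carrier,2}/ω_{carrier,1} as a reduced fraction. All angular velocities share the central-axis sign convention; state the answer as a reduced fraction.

Stage 1: N_ring = 17 + 2·19 = 55
Stage 1: 17(ω_s−ω_c) = −55(ω_r−ω_c),  ω_r=0, ω_c=1
Stage 1: ω_s = 1 − (55/17)(0−1) = 72/17
  ⇒ ω_s¹/ω_c¹ = 72/17
Stage 2: N_ring = 22 + 2·10 = 42
Stage 2: 22(ω_s−ω_c) = −42(ω_r−ω_c),  ω_r=0, ω_s=1
Stage 2: 22(1−ω_c) = −42(0−ω_c)  ⇒  64ω_c = 22  ⇒  ω_c = 11/32
  ⇒ ω_c²/ω_s² = 11/32
Coupling ω_s² = ω_s¹ ⇒ overall = 72/17 × 11/32 = 99/68

99/68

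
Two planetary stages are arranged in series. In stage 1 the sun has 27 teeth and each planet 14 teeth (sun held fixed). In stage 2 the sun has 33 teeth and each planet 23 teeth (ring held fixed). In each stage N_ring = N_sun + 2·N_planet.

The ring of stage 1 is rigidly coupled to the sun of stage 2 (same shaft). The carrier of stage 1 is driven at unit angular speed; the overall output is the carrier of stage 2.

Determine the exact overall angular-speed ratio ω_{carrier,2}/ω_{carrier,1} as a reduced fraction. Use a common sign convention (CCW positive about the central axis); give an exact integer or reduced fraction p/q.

Stage 1: N_ring = 27 + 2·14 = 55
Stage 1: 27(ω_s−ω_c) = −55(ω_r−ω_c),  ω_s=0, ω_c=1
Stage 1: ω_r = 1 − (27/55)(0−1) = 82/55
  ⇒ ω_r¹/ω_c¹ = 82/55
Stage 2: N_ring = 33 + 2·23 = 79
Stage 2: 33(ω_s−ω_c) = −79(ω_r−ω_c),  ω_r=0, ω_s=1
Stage 2: 33(1−ω_c) = −79(0−ω_c)  ⇒  112ω_c = 33  ⇒  ω_c = 33/112
  ⇒ ω_c²/ω_s² = 33/112
Coupling ω_s² = ω_r¹ ⇒ overall = 82/55 × 33/112 = 123/280

123/280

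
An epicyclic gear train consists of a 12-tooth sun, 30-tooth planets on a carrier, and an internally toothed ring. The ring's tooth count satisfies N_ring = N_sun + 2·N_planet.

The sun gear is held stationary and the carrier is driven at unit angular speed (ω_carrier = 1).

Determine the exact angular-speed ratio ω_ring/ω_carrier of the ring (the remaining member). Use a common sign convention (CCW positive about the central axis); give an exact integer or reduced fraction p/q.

N_ring = 12 + 2·30 = 72
12(ω_s−ω_c) = −72(ω_r−ω_c),  ω_s=0, ω_c=1
ω_r = 1 − (12/72)(0−1) = 7/6
ω_r/ω_c = 7/6

7/6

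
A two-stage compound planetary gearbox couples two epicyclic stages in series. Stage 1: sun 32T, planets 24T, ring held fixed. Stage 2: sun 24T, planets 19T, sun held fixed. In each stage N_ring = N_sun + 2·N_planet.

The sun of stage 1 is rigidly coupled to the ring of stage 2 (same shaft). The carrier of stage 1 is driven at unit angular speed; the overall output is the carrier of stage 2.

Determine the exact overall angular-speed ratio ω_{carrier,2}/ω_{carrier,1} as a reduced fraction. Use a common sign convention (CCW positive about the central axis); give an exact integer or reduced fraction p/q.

217/86

Stage 1: N_ring = 32 + 2·24 = 80
Stage 1: 32(ω_s−ω_c) = −80(ω_r−ω_c),  ω_r=0, ω_c=1
Stage 1: ω_s = 1 − (80/32)(0−1) = 7/2
  ⇒ ω_s¹/ω_c¹ = 7/2
Stage 2: N_ring = 24 + 2·19 = 62
Stage 2: 24(ω_s−ω_c) = −62(ω_r−ω_c),  ω_s=0, ω_r=1
Stage 2: 24(0−ω_c) = −62(1−ω_c)  ⇒  86ω_c = 62  ⇒  ω_c = 31/43
  ⇒ ω_c²/ω_r² = 31/43
Coupling ω_r² = ω_s¹ ⇒ overall = 7/2 × 31/43 = 217/86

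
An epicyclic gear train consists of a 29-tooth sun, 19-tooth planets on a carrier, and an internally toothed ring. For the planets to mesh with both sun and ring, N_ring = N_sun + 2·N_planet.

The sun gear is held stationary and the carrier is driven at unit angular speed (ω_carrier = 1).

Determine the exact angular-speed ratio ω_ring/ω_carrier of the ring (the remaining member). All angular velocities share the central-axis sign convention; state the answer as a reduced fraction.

N_ring = 29 + 2·19 = 67
29(ω_s−ω_c) = −67(ω_r−ω_c),  ω_s=0, ω_c=1
ω_r = 1 − (29/67)(0−1) = 96/67
ω_r/ω_c = 96/67

96/67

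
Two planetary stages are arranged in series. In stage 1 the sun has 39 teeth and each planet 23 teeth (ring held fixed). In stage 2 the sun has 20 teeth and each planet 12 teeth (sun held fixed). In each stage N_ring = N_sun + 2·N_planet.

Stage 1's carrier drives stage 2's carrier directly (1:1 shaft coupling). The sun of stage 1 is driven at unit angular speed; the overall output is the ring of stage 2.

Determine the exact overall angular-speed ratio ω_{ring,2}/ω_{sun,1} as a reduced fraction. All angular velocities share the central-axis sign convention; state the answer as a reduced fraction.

156/341

Stage 1: N_ring = 39 + 2·23 = 85
Stage 1: 39(ω_s−ω_c) = −85(ω_r−ω_c),  ω_r=0, ω_s=1
Stage 1: 39(1−ω_c) = −85(0−ω_c)  ⇒  124ω_c = 39  ⇒  ω_c = 39/124
  ⇒ ω_c¹/ω_s¹ = 39/124
Stage 2: N_ring = 20 + 2·12 = 44
Stage 2: 20(ω_s−ω_c) = −44(ω_r−ω_c),  ω_s=0, ω_c=1
Stage 2: ω_r = 1 − (20/44)(0−1) = 16/11
  ⇒ ω_r²/ω_c² = 16/11
Coupling ω_c² = ω_c¹ ⇒ overall = 39/124 × 16/11 = 156/341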